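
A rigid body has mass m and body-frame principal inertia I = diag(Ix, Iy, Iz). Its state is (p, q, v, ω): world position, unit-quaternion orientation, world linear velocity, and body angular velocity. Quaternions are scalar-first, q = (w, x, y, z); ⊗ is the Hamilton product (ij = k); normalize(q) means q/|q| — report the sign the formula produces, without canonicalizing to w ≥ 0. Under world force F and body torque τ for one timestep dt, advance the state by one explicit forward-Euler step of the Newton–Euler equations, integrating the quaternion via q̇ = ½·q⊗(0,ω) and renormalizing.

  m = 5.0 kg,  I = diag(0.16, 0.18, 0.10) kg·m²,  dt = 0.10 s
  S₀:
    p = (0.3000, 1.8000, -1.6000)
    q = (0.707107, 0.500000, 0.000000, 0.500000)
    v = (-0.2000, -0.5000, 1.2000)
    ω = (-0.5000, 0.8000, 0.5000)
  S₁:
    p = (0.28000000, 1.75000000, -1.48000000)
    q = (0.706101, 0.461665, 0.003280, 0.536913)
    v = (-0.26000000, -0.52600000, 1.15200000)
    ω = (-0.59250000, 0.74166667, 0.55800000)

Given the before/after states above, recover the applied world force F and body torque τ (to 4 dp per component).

F = (-3.0000, -1.3000, -2.4000)
τ = (-0.1800, -0.1200, 0.0500)

velocity change Δv = (-0.06000000, -0.02600000, -0.04800000)
applied force F = (-3.0000, -1.3000, -2.4000)
ω₁ − ω₀ = (-0.09250000, -0.05833333, 0.05800000)
ω₀×(Iω₀) = (-0.0320, -0.0150, -0.0080)
applied torque τ = (-0.1800, -0.1200, 0.0500)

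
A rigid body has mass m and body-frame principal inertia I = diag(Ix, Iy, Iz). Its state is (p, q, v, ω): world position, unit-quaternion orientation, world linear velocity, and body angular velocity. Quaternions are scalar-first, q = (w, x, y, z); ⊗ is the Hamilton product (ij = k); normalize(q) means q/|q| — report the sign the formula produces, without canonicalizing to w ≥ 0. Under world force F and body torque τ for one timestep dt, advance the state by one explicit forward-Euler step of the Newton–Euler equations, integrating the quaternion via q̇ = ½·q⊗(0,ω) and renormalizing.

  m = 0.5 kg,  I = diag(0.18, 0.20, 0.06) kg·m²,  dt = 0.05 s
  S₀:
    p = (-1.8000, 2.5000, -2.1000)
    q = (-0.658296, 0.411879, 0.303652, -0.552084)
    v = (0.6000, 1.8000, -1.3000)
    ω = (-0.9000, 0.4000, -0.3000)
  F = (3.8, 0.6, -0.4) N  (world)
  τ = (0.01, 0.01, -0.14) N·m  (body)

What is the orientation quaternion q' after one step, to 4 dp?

q' = (-0.6560, 0.4298, 0.3125, -0.5360)

2q̇ = q⊗(0,ω) = (0.0836051, 0.7222044, 0.3571209, 0.6355272)
updated quaternion q' = (-0.6560, 0.4298, 0.3125, -0.5360)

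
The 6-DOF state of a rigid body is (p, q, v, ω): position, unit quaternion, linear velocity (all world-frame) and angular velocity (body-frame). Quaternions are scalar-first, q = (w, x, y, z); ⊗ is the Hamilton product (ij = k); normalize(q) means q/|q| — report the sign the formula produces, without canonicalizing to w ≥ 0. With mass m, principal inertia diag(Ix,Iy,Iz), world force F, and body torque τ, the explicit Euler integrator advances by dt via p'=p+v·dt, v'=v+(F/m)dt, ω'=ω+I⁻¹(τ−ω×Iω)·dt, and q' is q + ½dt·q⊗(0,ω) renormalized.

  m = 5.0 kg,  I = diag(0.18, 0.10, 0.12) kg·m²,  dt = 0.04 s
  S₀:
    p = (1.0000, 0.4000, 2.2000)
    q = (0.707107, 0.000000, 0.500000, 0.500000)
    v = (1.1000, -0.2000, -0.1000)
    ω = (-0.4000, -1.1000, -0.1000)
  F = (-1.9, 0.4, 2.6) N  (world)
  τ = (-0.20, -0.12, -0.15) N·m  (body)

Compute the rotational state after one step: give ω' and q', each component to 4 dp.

α = I⁻¹(τ − ω×Iω) = (-1.1233, -1.2240, -0.9567)
new body rate ω' = (-0.4449, -1.1490, -0.1383)
Hamilton product q⊗(0,ω) = (0.6000000, 0.2171572, -0.9778177, 0.1292893)
q' = normalize(q + ½dt·q⊗(0,ω)) = (0.7189, 0.0043, 0.4803, 0.5024)

ω' = (-0.4449, -1.1490, -0.1383)
q' = (0.7189, 0.0043, 0.4803, 0.5024)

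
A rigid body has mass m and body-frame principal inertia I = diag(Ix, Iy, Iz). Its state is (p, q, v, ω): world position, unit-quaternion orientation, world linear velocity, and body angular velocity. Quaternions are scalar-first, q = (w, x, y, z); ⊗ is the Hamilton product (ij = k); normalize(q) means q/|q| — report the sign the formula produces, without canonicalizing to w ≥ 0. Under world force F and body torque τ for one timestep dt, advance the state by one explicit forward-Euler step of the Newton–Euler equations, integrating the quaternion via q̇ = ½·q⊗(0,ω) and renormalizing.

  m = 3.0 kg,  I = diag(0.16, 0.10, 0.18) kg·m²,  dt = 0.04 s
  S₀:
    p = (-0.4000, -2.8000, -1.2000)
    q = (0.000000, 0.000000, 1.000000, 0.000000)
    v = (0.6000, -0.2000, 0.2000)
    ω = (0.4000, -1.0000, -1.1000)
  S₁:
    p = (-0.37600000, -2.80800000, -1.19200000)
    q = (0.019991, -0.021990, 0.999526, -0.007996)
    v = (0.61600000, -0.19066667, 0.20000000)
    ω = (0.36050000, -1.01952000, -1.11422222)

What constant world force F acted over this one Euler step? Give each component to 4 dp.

Δv = v₁−v₀ = (0.01600000, 0.00933333, 0.00000000)
F = m·Δv/dt = (1.2000, 0.7000, 0.0000)

F = (1.2000, 0.7000, 0.0000)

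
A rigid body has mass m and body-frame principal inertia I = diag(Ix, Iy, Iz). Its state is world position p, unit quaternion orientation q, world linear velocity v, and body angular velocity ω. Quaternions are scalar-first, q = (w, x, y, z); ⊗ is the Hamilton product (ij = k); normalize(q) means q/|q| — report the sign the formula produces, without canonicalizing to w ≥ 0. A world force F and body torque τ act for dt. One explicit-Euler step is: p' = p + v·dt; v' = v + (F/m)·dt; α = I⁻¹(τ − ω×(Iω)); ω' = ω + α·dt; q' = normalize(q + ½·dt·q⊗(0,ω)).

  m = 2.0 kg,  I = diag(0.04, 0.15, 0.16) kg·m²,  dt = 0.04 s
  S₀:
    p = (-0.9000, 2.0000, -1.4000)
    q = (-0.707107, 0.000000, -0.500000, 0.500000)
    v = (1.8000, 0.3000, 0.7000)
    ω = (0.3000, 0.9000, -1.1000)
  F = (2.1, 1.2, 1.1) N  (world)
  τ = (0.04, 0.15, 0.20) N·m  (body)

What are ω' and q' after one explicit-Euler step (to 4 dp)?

ω×(Iω) gyroscopic = (-0.0099, 0.0396, 0.0297)
α = I⁻¹(τ − ω×Iω) = (1.2475, 0.7360, 1.0644)
ω' = ω + α·dt = (0.3499, 0.9294, -1.0574)
q⊗(0,ω) = (1.0000000, -0.1121321, -0.4863963, 0.9278177)
updated quaternion q' = (-0.6868, -0.0022, -0.5095, 0.5183)

ω' = (0.3499, 0.9294, -1.0574)
q' = (-0.6868, -0.0022, -0.5095, 0.5183)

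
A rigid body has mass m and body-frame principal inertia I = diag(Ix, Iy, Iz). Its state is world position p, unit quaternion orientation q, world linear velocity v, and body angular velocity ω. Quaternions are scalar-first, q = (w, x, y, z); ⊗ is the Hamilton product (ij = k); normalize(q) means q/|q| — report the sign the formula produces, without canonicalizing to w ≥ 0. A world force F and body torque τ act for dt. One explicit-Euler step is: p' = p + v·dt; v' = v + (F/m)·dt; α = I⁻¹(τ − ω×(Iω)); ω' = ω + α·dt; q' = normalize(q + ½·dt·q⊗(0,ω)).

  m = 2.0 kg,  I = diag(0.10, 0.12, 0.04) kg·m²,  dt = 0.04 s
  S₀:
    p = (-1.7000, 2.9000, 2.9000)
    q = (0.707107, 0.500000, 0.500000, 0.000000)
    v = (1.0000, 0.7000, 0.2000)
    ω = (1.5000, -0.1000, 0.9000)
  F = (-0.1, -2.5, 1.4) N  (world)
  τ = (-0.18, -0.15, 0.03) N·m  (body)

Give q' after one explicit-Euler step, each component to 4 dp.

Hamilton product q⊗(0,ω) = (-0.7000000, 1.5106605, -0.5207107, -0.1636037)
q + ½dt·q⊗(0,ω), renormalized = (0.6927, 0.5299, 0.4893, -0.0033)

q' = (0.6927, 0.5299, 0.4893, -0.0033)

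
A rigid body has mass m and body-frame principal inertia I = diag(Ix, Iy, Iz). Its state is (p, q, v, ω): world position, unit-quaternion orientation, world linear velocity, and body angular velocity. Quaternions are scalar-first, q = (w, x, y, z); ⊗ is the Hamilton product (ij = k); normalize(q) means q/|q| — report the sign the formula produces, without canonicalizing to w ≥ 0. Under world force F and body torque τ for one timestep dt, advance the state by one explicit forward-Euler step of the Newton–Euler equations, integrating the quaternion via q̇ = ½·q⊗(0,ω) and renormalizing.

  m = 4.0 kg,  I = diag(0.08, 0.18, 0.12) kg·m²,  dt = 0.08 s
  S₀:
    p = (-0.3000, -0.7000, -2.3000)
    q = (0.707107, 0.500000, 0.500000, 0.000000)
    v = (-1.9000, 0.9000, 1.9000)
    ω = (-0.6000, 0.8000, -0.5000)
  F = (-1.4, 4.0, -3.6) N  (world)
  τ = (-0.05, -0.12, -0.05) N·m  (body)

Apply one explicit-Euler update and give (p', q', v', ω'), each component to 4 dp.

(τ − ω×Iω)/I = (-0.9250, -0.6000, -0.0167)
ω + α·dt = (-0.6740, 0.7520, -0.5013)
Hamilton product q⊗(0,ω) = (-0.1000000, -0.6742642, 0.8156856, 0.3464465)
updated quaternion q' = (0.7024, 0.4726, 0.5321, 0.0138)
p + v·dt = (-0.4520, -0.6280, -2.1480)
v + (F/m)dt = (-1.9280, 0.9800, 1.8280)

p' = (-0.4520, -0.6280, -2.1480)
q' = (0.7024, 0.4726, 0.5321, 0.0138)
v' = (-1.9280, 0.9800, 1.8280)
ω' = (-0.6740, 0.7520, -0.5013)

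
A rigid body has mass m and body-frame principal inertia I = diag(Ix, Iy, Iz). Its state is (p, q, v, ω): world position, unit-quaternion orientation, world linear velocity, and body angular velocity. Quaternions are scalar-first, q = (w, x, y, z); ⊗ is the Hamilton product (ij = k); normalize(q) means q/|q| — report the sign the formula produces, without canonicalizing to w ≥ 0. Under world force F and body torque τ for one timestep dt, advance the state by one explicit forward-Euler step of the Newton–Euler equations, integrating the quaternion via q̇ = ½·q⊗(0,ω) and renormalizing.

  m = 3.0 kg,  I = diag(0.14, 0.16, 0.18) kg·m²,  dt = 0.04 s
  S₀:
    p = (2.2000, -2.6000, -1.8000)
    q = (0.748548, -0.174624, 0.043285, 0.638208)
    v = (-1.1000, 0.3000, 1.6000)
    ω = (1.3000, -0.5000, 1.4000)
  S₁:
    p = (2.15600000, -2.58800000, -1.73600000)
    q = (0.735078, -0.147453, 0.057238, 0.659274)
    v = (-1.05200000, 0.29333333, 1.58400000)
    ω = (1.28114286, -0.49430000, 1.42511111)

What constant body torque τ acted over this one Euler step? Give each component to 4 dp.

Δω = ω₁−ω₀ = (-0.01885714, 0.00570000, 0.02511111)
τ = I·(Δω/dt) + ω₀×(Iω₀) = (-0.0800, -0.0500, 0.1000)

τ = (-0.0800, -0.0500, 0.1000)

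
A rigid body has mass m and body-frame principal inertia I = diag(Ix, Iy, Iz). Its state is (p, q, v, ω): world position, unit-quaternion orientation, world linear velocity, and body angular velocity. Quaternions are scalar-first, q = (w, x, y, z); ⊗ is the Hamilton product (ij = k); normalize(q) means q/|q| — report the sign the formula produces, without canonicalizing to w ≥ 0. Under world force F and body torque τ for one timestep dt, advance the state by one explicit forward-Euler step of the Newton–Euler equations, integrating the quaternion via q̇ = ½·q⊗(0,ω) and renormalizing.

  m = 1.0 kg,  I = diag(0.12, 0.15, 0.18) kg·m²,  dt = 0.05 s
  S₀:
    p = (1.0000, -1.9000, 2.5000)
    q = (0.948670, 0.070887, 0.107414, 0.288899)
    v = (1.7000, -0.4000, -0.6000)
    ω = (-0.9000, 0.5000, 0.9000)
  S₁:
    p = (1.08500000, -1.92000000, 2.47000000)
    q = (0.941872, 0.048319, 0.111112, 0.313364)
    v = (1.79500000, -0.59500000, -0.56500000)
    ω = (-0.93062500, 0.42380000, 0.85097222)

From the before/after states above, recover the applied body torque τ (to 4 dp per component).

rate change Δω = (-0.03062500, -0.07620000, -0.04902778)
applied torque τ = (-0.0600, -0.1800, -0.1900)

τ = (-0.0600, -0.1800, -0.1900)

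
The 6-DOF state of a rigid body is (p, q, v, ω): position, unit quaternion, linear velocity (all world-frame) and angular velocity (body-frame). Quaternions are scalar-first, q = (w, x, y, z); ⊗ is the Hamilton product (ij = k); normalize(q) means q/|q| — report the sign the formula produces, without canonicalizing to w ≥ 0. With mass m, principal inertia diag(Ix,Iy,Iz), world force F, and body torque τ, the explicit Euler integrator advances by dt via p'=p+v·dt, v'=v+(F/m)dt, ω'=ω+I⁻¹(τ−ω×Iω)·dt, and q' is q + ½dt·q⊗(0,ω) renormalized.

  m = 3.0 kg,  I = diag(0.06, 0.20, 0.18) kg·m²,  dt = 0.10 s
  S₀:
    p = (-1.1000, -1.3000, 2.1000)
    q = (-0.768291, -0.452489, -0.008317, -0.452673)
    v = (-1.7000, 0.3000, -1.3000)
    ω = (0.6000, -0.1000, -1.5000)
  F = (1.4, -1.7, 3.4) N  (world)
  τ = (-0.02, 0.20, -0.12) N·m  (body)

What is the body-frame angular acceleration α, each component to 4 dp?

gyro term ω×Iω = (-0.0030, 0.1080, -0.0084)
angular accel α = (-0.2833, 0.4600, -0.6200)

α = (-0.2833, 0.4600, -0.6200)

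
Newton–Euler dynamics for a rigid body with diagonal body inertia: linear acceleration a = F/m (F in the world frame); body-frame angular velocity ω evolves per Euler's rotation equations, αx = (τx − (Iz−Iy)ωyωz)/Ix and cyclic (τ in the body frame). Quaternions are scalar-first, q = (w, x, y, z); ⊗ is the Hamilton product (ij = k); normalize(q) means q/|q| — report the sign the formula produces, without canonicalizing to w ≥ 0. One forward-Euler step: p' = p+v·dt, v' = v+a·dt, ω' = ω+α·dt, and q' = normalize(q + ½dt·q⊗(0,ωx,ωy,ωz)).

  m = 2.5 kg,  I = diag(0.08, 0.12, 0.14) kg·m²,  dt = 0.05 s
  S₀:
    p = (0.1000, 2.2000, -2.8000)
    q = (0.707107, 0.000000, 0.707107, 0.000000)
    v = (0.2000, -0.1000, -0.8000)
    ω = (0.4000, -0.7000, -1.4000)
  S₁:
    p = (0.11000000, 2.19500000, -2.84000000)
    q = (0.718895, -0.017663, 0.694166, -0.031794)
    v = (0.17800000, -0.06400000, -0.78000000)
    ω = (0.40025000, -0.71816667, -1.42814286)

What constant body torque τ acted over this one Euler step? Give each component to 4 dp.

τ = (0.0200, -0.0100, -0.0900)

Δω = ω₁−ω₀ = (0.00025000, -0.01816667, -0.02814286)
applied torque τ = (0.0200, -0.0100, -0.0900)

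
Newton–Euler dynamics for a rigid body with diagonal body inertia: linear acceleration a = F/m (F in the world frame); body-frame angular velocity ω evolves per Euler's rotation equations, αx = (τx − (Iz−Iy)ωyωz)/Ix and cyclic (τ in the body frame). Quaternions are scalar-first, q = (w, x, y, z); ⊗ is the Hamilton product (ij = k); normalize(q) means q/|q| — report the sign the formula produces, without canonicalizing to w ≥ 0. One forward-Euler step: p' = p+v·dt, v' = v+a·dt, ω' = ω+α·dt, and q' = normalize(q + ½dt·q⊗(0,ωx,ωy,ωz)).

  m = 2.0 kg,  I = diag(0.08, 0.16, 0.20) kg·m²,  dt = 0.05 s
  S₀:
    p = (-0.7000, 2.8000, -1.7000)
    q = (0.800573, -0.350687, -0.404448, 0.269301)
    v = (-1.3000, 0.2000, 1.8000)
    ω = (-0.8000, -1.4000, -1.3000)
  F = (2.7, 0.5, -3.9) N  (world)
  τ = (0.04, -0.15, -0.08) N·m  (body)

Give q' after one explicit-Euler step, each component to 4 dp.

Hamilton product q⊗(0,ω) = (-0.4966855, 0.2623454, -1.7921361, -0.8733415)
q' = normalize(q + ½dt·q⊗(0,ω)) = (0.7871, -0.3437, -0.4487, 0.2471)

q' = (0.7871, -0.3437, -0.4487, 0.2471)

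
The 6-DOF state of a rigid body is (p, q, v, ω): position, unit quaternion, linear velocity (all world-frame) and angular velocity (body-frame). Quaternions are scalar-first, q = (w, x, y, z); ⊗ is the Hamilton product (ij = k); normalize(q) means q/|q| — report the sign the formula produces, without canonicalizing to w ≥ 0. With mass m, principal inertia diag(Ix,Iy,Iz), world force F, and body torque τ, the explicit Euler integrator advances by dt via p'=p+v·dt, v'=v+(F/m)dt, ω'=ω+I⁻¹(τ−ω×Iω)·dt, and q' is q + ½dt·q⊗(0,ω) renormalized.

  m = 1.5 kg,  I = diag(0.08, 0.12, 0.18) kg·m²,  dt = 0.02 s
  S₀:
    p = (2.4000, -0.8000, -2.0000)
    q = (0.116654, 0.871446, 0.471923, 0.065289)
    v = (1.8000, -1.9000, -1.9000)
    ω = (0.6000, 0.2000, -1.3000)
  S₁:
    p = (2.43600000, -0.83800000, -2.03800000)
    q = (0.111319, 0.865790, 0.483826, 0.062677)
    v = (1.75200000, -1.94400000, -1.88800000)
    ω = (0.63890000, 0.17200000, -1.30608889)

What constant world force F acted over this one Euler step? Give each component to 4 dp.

Δv = v₁−v₀ = (-0.04800000, -0.04400000, 0.01200000)
applied force F = (-3.6000, -3.3000, 0.9000)

F = (-3.6000, -3.3000, 0.9000)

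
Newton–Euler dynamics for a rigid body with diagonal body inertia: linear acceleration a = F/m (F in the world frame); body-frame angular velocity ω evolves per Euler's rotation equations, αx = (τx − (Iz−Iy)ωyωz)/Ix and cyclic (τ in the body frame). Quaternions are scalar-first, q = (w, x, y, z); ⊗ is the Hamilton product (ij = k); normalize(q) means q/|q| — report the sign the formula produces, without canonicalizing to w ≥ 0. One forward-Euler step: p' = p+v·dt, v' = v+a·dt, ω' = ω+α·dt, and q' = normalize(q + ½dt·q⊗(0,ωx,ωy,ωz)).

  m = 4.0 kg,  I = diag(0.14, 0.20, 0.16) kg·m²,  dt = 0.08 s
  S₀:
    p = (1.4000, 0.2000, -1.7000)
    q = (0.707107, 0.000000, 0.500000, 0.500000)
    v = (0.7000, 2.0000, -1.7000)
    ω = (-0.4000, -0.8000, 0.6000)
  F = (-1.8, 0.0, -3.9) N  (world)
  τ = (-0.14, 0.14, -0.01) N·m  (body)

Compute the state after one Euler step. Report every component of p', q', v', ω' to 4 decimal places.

precession coupling ω×(Iω) = (0.0192, 0.0048, 0.0192)
(τ − ω×Iω)/I = (-1.1371, 0.6760, -0.1825)
ω + α·dt = (-0.4910, -0.7459, 0.5854)
Hamilton product q⊗(0,ω) = (0.1000000, 0.4171572, -0.7656856, 0.6242642)
updated quaternion q' = (0.7104, 0.0167, 0.4689, 0.5245)
p + v·dt = (1.4560, 0.3600, -1.8360)
v' = v + a·dt = (0.6640, 2.0000, -1.7780)

p' = (1.4560, 0.3600, -1.8360)
q' = (0.7104, 0.0167, 0.4689, 0.5245)
v' = (0.6640, 2.0000, -1.7780)
ω' = (-0.4910, -0.7459, 0.5854)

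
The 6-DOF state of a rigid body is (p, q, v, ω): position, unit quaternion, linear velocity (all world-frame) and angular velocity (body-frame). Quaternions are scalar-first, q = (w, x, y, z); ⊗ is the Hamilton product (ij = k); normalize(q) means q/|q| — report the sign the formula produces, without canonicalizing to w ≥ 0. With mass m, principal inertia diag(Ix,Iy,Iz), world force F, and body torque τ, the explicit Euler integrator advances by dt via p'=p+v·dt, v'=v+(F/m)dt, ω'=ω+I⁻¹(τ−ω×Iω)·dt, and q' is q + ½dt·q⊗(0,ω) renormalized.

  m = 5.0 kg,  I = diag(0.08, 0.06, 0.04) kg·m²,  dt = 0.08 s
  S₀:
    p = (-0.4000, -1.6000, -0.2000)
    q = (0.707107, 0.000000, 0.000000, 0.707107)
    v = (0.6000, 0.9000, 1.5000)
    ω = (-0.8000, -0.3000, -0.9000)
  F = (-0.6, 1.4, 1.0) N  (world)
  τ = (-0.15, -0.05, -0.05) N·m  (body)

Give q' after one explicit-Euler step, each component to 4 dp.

q' = (0.7317, -0.0141, -0.0311, 0.6808)

2q̇ = q⊗(0,ω) = (0.6363963, -0.3535535, -0.7778177, -0.6363963)
q' = normalize(q + ½dt·q⊗(0,ω)) = (0.7317, -0.0141, -0.0311, 0.6808)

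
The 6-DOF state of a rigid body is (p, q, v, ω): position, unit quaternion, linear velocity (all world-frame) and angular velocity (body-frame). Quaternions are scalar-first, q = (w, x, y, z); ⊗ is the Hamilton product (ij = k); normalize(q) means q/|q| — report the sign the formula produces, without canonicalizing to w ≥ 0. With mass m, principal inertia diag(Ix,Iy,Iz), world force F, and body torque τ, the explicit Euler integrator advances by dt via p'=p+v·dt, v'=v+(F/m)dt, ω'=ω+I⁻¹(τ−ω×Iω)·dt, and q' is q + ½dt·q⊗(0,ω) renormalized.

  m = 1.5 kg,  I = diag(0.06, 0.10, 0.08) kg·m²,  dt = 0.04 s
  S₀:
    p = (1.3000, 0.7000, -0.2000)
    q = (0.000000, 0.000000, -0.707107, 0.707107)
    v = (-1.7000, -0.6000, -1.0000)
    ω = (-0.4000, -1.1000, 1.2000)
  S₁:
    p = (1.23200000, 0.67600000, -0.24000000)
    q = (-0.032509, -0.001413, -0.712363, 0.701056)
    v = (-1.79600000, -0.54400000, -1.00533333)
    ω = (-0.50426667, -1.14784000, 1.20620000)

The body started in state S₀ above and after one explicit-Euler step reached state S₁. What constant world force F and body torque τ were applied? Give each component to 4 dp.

F = (-3.6000, 2.1000, -0.2000)
τ = (-0.1300, -0.1100, 0.0300)

v₁ − v₀ = (-0.09600000, 0.05600000, -0.00533333)
applied force F = (-3.6000, 2.1000, -0.2000)
Δω = ω₁−ω₀ = (-0.10426667, -0.04784000, 0.00620000)
I·α + gyro = (-0.1300, -0.1100, 0.0300)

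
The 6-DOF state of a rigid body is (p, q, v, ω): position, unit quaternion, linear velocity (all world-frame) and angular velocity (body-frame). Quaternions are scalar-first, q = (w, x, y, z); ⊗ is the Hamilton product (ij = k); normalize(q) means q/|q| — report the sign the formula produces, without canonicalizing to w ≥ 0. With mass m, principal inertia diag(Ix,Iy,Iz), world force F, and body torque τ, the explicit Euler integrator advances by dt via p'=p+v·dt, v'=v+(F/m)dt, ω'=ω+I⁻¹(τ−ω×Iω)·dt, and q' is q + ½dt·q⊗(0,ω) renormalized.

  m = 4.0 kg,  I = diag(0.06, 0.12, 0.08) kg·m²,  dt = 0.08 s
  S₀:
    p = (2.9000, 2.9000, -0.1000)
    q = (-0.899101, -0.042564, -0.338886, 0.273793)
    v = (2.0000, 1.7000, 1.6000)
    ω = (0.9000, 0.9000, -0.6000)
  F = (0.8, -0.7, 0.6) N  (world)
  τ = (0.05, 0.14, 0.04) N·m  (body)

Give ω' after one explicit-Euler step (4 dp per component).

ω' = (0.9379, 0.9861, -0.6086)

precession coupling ω×(Iω) = (0.0216, 0.0108, 0.0486)
α = I⁻¹(τ − ω×Iω) = (0.4733, 1.0767, -0.1075)
ω' = ω + α·dt = (0.9379, 0.9861, -0.6086)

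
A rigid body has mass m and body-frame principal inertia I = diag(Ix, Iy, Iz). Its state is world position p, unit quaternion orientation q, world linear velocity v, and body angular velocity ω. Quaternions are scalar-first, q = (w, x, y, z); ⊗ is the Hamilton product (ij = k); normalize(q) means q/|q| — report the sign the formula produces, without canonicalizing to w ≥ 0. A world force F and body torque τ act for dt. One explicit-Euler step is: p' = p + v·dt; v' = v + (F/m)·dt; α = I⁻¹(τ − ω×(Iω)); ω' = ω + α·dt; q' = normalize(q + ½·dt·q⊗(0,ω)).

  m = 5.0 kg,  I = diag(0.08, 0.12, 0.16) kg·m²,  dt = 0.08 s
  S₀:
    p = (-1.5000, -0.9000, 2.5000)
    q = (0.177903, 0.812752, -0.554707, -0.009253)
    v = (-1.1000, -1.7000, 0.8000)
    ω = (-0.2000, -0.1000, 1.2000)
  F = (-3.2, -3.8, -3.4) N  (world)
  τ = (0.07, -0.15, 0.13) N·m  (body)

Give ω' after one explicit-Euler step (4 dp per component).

ω' = (-0.1252, -0.2128, 1.2646)

(τ − ω×Iω)/I = (0.9350, -1.4100, 0.8075)
ω' = ω + α·dt = (-0.1252, -0.2128, 1.2646)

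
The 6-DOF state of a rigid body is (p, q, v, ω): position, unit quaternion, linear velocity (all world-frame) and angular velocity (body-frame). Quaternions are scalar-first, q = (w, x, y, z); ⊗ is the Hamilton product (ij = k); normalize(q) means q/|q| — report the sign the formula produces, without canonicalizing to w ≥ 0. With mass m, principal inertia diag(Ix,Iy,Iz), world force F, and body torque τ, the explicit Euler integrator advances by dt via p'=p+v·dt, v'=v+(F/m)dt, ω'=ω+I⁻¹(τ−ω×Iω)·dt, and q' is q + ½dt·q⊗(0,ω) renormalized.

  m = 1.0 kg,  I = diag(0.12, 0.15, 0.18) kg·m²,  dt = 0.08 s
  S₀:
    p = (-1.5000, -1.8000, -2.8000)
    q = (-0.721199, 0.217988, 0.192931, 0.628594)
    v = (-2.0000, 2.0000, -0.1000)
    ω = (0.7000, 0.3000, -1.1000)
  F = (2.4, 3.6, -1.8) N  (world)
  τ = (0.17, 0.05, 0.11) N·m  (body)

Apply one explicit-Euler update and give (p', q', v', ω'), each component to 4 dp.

p' = (-1.6600, -1.6400, -2.8080)
q' = (-0.7010, 0.1815, 0.2112, 0.6566)
v' = (-1.8080, 2.2880, -0.2440)
ω' = (0.8199, 0.3020, -1.0539)

gyro term ω×Iω = (-0.0099, 0.0462, 0.0063)
α = I⁻¹(τ − ω×Iω) = (1.4992, 0.0253, 0.5761)
new body rate ω' = (0.8199, 0.3020, -1.0539)
q⊗(0,ω) = (0.4809825, -0.9056416, 0.4634429, 0.7236636)
updated quaternion q' = (-0.7010, 0.1815, 0.2112, 0.6566)
p' = p + v·dt = (-1.6600, -1.6400, -2.8080)
new velocity v' = (-1.8080, 2.2880, -0.2440)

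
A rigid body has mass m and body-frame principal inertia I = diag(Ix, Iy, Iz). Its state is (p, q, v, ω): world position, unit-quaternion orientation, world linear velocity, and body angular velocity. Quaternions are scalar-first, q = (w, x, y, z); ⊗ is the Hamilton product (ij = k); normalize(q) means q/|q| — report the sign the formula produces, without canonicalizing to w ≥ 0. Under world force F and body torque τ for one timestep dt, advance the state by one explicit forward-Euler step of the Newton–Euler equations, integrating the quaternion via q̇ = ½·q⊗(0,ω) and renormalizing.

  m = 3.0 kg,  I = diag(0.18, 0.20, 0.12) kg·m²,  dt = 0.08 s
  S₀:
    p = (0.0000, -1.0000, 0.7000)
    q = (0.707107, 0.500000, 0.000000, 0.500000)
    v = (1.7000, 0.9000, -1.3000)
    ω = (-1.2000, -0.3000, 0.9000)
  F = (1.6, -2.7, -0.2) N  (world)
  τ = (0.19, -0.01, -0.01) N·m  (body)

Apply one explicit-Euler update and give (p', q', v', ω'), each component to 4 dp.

linear accel F/m = (0.5333, -0.9000, -0.0667)
p + v·dt = (0.1360, -0.9280, 0.5960)
v' = v + a·dt = (1.7427, 0.8280, -1.3053)
α = I⁻¹(τ − ω×Iω) = (0.9356, 0.2740, -0.1433)
ω' = ω + α·dt = (-1.1252, -0.2781, 0.8885)
q⊗(0,ω) = (0.1500000, -0.6985284, -1.2621321, 0.4863963)
q + ½dt·q⊗(0,ω), renormalized = (0.7118, 0.4712, -0.0504, 0.5185)

p' = (0.1360, -0.9280, 0.5960)
q' = (0.7118, 0.4712, -0.0504, 0.5185)
v' = (1.7427, 0.8280, -1.3053)
ω' = (-1.1252, -0.2781, 0.8885)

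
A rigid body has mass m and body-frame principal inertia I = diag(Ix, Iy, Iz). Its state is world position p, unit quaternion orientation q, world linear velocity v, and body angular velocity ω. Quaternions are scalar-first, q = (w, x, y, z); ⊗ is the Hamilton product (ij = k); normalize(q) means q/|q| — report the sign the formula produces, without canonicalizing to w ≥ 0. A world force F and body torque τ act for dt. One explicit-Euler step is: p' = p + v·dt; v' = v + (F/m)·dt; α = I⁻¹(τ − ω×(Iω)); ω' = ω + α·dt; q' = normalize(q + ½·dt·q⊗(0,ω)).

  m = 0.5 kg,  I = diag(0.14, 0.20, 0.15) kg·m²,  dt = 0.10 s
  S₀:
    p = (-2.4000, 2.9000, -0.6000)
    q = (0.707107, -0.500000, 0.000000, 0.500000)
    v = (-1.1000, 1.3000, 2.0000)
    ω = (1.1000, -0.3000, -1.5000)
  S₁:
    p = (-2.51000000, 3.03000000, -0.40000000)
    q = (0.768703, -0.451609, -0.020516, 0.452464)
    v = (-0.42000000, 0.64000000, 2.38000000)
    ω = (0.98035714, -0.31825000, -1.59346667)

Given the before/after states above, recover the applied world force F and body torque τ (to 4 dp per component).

F = (3.4000, -3.3000, 1.9000)
τ = (-0.1900, -0.0200, -0.1600)

v₁ − v₀ = (0.68000000, -0.66000000, 0.38000000)
m·(v₁−v₀)/dt = (3.4000, -3.3000, 1.9000)
ω₁ − ω₀ = (-0.11964286, -0.01825000, -0.09346667)
gyro term ω₀×Iω₀ = (-0.0225, 0.0165, -0.0198)
I·α + gyro = (-0.1900, -0.0200, -0.1600)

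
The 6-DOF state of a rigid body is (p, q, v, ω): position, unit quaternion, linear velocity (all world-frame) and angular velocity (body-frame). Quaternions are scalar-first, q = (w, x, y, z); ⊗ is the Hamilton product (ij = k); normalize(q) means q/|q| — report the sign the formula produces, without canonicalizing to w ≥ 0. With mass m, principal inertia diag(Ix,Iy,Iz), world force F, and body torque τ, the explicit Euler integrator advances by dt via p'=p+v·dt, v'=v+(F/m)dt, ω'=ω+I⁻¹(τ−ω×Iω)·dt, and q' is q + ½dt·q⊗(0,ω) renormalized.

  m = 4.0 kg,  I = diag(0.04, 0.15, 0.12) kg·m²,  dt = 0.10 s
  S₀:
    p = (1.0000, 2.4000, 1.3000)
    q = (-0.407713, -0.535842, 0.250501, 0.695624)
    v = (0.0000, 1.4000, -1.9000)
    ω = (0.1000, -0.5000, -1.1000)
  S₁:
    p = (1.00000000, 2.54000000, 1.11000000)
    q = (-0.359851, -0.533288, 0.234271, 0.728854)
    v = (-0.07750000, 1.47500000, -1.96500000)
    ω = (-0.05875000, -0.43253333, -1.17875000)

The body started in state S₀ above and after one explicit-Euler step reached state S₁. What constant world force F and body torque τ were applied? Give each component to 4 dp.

F = (-3.1000, 3.0000, -2.6000)
τ = (-0.0800, 0.1100, -0.1000)

Δv = v₁−v₀ = (-0.07750000, 0.07500000, -0.06500000)
F = m·Δv/dt = (-3.1000, 3.0000, -2.6000)
ω₁ − ω₀ = (-0.15875000, 0.06746667, -0.07875000)
ω₀×(Iω₀) = (-0.0165, 0.0088, -0.0055)
I·α + gyro = (-0.0800, 0.1100, -0.1000)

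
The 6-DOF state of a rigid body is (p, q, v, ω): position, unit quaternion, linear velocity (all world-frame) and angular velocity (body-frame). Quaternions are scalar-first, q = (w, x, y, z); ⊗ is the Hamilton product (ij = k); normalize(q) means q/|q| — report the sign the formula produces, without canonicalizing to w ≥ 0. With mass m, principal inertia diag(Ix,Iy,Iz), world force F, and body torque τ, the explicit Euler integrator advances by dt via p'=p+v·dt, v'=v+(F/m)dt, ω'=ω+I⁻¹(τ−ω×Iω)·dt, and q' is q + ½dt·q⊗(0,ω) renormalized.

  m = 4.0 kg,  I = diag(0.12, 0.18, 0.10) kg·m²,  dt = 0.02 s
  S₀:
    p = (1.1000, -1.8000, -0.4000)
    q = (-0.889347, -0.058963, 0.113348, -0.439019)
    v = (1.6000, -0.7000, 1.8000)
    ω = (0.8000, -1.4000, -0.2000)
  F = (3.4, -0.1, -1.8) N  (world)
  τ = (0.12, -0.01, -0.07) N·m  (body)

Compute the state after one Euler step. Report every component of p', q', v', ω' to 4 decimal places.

new position p' = (1.1320, -1.8140, -0.3640)
v' = v + a·dt = (1.6170, -0.7005, 1.7910)
(τ − ω×Iω)/I = (1.1867, -0.0378, -0.0280)
new body rate ω' = (0.8237, -1.4008, -0.2006)
q⊗(0,ω) = (0.1180538, -1.3487738, 0.8820780, 0.1697392)
updated quaternion q' = (-0.8880, -0.0724, 0.1222, -0.4373)

p' = (1.1320, -1.8140, -0.3640)
q' = (-0.8880, -0.0724, 0.1222, -0.4373)
v' = (1.6170, -0.7005, 1.7910)
ω' = (0.8237, -1.4008, -0.2006)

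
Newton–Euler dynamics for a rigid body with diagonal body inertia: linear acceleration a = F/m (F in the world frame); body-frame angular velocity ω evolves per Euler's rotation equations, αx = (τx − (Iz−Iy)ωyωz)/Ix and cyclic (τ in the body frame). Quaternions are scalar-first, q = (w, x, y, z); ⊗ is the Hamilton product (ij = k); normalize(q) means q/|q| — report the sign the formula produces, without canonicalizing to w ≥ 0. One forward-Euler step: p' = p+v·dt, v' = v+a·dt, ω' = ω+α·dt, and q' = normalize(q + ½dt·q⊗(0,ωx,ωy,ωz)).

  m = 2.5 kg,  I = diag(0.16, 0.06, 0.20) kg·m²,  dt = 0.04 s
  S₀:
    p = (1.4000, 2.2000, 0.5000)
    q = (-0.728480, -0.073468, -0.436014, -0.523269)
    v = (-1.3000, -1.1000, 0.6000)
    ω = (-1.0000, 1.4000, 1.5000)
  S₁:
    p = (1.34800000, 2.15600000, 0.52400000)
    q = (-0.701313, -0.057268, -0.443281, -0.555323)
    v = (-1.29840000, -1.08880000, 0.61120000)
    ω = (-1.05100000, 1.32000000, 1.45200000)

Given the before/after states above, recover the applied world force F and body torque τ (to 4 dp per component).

F = (0.1000, 0.7000, 0.7000)
τ = (0.0900, -0.0600, -0.1000)

v₁ − v₀ = (0.00160000, 0.01120000, 0.01120000)
applied force F = (0.1000, 0.7000, 0.7000)
ω₁ − ω₀ = (-0.05100000, -0.08000000, -0.04800000)
precession coupling = (0.2940, 0.0600, 0.1400)
I·α + gyro = (0.0900, -0.0600, -0.1000)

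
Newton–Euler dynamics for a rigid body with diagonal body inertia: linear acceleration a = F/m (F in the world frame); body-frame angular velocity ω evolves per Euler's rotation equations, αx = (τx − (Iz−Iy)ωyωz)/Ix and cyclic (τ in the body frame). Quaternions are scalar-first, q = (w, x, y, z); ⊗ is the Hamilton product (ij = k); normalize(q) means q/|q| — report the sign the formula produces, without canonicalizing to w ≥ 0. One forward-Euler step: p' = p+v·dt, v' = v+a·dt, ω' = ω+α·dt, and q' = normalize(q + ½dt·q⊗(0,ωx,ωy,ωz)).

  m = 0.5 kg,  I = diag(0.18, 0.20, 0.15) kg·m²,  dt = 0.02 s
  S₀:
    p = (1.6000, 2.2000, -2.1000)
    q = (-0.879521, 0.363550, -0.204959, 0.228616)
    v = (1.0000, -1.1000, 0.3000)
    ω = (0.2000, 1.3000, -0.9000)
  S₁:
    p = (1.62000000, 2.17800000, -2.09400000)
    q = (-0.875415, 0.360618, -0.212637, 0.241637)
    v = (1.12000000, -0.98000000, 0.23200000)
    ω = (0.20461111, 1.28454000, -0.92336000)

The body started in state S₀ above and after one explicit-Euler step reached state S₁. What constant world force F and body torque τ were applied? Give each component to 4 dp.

ω₁ − ω₀ = (0.00461111, -0.01546000, -0.02336000)
I·α + gyro = (0.1000, -0.1600, -0.1700)
v₁ − v₀ = (0.12000000, 0.12000000, -0.06800000)
m·(v₁−v₀)/dt = (3.0000, 3.0000, -1.7000)

F = (3.0000, 3.0000, -1.7000)
τ = (0.1000, -0.1600, -0.1700)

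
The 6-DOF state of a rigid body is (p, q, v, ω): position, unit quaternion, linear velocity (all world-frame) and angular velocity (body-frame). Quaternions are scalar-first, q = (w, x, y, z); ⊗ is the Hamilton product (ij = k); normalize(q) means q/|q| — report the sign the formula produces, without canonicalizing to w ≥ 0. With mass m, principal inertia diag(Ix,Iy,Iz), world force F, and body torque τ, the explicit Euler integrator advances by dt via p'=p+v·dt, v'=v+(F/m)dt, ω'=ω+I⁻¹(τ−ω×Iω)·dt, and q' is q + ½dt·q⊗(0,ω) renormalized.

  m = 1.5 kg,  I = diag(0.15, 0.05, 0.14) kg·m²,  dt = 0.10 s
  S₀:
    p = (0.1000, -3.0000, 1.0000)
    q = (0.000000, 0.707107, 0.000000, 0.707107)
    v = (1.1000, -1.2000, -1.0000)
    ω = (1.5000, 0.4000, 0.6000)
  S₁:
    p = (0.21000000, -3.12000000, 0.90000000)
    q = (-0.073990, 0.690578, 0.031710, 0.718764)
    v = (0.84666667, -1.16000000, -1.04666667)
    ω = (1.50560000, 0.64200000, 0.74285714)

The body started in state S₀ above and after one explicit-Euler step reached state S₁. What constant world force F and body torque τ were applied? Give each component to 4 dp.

F = (-3.8000, 0.6000, -0.7000)
τ = (0.0300, 0.1300, 0.1400)

velocity change Δv = (-0.25333333, 0.04000000, -0.04666667)
m·(v₁−v₀)/dt = (-3.8000, 0.6000, -0.7000)
ω₁ − ω₀ = (0.00560000, 0.24200000, 0.14285714)
τ = I·(Δω/dt) + ω₀×(Iω₀) = (0.0300, 0.1300, 0.1400)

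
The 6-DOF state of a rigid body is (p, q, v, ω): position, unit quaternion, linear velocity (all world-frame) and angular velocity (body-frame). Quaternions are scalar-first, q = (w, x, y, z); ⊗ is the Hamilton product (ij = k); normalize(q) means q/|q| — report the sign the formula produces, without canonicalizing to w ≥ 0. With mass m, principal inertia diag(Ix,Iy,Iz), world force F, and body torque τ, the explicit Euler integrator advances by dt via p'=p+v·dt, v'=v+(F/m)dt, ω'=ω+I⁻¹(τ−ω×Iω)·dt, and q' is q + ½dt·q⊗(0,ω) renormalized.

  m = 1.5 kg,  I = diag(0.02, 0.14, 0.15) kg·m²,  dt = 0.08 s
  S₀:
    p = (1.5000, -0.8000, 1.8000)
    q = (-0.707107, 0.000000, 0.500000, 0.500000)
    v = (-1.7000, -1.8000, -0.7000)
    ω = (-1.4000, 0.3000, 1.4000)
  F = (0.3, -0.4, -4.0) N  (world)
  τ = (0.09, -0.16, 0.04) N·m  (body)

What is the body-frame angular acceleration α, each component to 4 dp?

α = (4.2900, -2.9629, 0.6027)

ω×(Iω) gyroscopic = (0.0042, 0.2548, -0.0504)
(τ − ω×Iω)/I = (4.2900, -2.9629, 0.6027)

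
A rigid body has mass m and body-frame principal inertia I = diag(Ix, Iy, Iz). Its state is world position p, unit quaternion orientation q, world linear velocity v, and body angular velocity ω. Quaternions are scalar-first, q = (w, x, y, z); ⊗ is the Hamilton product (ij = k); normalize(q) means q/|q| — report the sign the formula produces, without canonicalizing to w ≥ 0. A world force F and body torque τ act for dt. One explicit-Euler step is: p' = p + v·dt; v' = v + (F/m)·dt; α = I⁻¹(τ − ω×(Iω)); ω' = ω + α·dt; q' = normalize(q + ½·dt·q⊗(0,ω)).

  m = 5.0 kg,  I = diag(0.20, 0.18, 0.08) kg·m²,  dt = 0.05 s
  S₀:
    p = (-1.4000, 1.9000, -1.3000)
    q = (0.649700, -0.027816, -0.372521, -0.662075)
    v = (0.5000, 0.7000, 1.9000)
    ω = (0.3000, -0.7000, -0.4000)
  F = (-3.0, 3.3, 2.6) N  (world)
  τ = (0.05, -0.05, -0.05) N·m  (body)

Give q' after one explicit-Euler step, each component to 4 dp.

q' = (0.6366, -0.0308, -0.3890, -0.6651)

Hamilton product q⊗(0,ω) = (-0.5172499, -0.1195341, -0.6645389, -0.1286525)
q' = normalize(q + ½dt·q⊗(0,ω)) = (0.6366, -0.0308, -0.3890, -0.6651)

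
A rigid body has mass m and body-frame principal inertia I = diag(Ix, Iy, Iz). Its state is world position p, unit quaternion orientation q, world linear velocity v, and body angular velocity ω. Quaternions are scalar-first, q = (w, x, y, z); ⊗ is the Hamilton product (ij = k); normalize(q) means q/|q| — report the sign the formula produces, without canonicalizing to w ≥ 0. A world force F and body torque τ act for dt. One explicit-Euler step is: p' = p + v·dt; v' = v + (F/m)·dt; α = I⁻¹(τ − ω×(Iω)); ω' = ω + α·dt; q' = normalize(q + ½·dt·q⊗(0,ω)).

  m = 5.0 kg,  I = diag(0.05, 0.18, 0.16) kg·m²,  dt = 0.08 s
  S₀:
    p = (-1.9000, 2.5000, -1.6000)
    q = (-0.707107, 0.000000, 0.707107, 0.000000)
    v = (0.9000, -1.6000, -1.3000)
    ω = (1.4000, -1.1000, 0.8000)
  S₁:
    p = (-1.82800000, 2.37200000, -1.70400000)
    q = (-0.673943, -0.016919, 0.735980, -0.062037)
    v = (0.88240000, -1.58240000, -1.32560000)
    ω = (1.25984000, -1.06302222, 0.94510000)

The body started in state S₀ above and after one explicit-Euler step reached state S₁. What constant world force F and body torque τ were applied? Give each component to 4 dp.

velocity change Δv = (-0.01760000, 0.01760000, -0.02560000)
F = m·Δv/dt = (-1.1000, 1.1000, -1.6000)
Δω = ω₁−ω₀ = (-0.14016000, 0.03697778, 0.14510000)
τ = I·(Δω/dt) + ω₀×(Iω₀) = (-0.0700, -0.0400, 0.0900)

F = (-1.1000, 1.1000, -1.6000)
τ = (-0.0700, -0.0400, 0.0900)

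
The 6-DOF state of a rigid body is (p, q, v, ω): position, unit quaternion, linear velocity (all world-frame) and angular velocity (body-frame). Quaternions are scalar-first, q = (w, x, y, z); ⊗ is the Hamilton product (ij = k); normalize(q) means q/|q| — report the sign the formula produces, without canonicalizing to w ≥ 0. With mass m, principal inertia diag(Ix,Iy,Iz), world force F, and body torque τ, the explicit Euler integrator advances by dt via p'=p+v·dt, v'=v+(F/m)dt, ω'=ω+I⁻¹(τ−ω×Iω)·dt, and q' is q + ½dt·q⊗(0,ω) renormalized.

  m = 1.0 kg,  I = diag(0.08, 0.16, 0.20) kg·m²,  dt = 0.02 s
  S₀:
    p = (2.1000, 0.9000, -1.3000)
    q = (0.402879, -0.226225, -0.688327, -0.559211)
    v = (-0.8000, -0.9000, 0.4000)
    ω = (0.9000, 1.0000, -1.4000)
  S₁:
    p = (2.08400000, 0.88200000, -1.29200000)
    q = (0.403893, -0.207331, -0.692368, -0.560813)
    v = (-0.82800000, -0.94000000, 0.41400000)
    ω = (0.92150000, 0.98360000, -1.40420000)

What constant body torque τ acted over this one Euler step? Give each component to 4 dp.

Δω = ω₁−ω₀ = (0.02150000, -0.01640000, -0.00420000)
gyro term ω₀×Iω₀ = (-0.0560, 0.1512, 0.0720)
τ = I·(Δω/dt) + ω₀×(Iω₀) = (0.0300, 0.0200, 0.0300)

τ = (0.0300, 0.0200, 0.0300)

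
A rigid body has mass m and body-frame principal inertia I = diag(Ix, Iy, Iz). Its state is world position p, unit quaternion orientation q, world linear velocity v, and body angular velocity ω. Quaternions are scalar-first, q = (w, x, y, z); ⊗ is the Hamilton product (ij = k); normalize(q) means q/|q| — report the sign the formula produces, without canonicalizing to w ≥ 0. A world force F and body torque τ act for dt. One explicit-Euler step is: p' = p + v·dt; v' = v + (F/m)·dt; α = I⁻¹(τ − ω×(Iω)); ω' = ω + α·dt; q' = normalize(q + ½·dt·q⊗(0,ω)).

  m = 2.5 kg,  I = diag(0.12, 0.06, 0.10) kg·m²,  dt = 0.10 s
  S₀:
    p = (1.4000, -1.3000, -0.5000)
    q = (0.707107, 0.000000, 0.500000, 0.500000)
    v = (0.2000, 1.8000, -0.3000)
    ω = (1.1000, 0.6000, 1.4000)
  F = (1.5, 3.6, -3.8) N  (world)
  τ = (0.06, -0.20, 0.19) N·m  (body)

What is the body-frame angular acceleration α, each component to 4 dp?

α = (0.2200, -3.8467, 2.2960)

precession coupling ω×(Iω) = (0.0336, 0.0308, -0.0396)
(τ − ω×Iω)/I = (0.2200, -3.8467, 2.2960)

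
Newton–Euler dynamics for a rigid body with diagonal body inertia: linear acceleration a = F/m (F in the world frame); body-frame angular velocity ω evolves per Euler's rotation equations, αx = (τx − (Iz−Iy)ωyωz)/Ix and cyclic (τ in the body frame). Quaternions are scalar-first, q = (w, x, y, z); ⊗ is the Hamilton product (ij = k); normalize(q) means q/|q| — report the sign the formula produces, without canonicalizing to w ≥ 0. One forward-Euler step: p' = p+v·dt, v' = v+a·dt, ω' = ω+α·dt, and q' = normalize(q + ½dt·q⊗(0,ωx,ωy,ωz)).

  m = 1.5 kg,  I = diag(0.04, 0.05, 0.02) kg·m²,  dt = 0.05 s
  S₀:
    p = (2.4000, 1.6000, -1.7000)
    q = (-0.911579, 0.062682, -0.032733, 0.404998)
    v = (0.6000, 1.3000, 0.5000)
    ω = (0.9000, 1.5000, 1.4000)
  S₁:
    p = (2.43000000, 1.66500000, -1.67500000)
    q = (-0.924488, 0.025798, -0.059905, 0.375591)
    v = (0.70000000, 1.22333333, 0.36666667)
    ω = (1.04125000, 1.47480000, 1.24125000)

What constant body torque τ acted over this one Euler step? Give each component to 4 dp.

τ = (0.0500, 0.0000, -0.0500)

rate change Δω = (0.14125000, -0.02520000, -0.15875000)
ω₀×(Iω₀) = (-0.0630, 0.0252, 0.0135)
I·α + gyro = (0.0500, 0.0000, -0.0500)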